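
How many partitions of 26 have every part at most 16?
p(26, parts ≤ 16) = 2339

Use the recurrence p(n, m) = p(n, m−1) + p(n−m, m): either the largest part is < m (count p(n, m−1)) or the largest part is exactly m (remove one copy of m, count p(n−m, m)). With p(0, ·) = 1 this gives p(26, parts ≤ 16) = 2339. (By conjugating Young diagrams, this also counts partitions of 26 into at most 16 parts.)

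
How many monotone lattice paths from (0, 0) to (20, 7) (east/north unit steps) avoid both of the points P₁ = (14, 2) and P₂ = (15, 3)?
Number of paths = 760014

Inclusion–exclusion. Total paths: C(27, 20) = 888030. Through P₁: C(16, 14)·C(11, 6) = 55440. Through P₂: C(18, 15)·C(9, 5) = 102816. Since P₁ is strictly southwest of P₂, a monotone path through both must visit P₁ then P₂; paths through both = C(16, 14)·C(2, 1)·C(9, 5) = 30240. Avoid both = 888030 − 55440 − 102816 + 30240 = 760014.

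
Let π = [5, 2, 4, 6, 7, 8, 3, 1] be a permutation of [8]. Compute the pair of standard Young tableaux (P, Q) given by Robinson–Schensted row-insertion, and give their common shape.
P = [1, 3, 6, 7, 8] / [2] / [4] / [5];  Q = [1, 3, 4, 5, 6] / [2] / [7] / [8];  common shape = (5, 1, 1, 1)

Row-insert the values π_1, π_2, … into P one at a time, bumping the leftmost entry strictly greater than the inserted value down to the next row. The recording tableau Q records, in position (i, j), the step at which that cell was added to P.
  Insert 5 (step 1): P = [5];  Q = [1]
  Insert 2 (step 2): P = [2] / [5];  Q = [1] / [2]
  Insert 4 (step 3): P = [2, 4] / [5];  Q = [1, 3] / [2]
  Insert 6 (step 4): P = [2, 4, 6] / [5];  Q = [1, 3, 4] / [2]
  Insert 7 (step 5): P = [2, 4, 6, 7] / [5];  Q = [1, 3, 4, 5] / [2]
  Insert 8 (step 6): P = [2, 4, 6, 7, 8] / [5];  Q = [1, 3, 4, 5, 6] / [2]
  Insert 3 (step 7): P = [2, 3, 6, 7, 8] / [4] / [5];  Q = [1, 3, 4, 5, 6] / [2] / [7]
  Insert 1 (step 8): P = [1, 3, 6, 7, 8] / [2] / [4] / [5];  Q = [1, 3, 4, 5, 6] / [2] / [7] / [8]
Final shape: (5, 1, 1, 1).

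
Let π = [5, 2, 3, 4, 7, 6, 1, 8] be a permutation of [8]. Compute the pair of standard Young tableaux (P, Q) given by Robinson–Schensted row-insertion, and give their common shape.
P = [1, 3, 4, 6, 8] / [2, 7] / [5];  Q = [1, 3, 4, 5, 8] / [2, 6] / [7];  common shape = (5, 2, 1)

Row-insert the values π_1, π_2, … into P one at a time, bumping the leftmost entry strictly greater than the inserted value down to the next row. The recording tableau Q records, in position (i, j), the step at which that cell was added to P.
  Insert 5 (step 1): P = [5];  Q = [1]
  Insert 2 (step 2): P = [2] / [5];  Q = [1] / [2]
  Insert 3 (step 3): P = [2, 3] / [5];  Q = [1, 3] / [2]
  Insert 4 (step 4): P = [2, 3, 4] / [5];  Q = [1, 3, 4] / [2]
  Insert 7 (step 5): P = [2, 3, 4, 7] / [5];  Q = [1, 3, 4, 5] / [2]
  Insert 6 (step 6): P = [2, 3, 4, 6] / [5, 7];  Q = [1, 3, 4, 5] / [2, 6]
  Insert 1 (step 7): P = [1, 3, 4, 6] / [2, 7] / [5];  Q = [1, 3, 4, 5] / [2, 6] / [7]
  Insert 8 (step 8): P = [1, 3, 4, 6, 8] / [2, 7] / [5];  Q = [1, 3, 4, 5, 8] / [2, 6] / [7]
Final shape: (5, 2, 1).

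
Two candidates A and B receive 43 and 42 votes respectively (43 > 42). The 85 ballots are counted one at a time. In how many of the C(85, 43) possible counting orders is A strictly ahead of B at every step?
Strict-lead orderings = 39044429911904443959240

Total orderings of the 85 votes with 43 for A: C(85, 43) = 3318776542511877736535400. By the Bertrand ballot formula (Cycle Lemma / reflection principle), the number of orderings in which A is strictly ahead of B throughout is (p − q)/(p + q) · C(p + q, p) = (43 − 42)/(43 + 42) · 3318776542511877736535400 = 39044429911904443959240.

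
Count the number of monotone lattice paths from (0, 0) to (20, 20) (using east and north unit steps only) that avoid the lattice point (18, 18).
Number of paths = 83395717020

Total paths from (0, 0) to (20, 20): C(40, 20) = 137846528820. Paths through (18, 18): (paths (0, 0) → (18, 18)) × (paths (18, 18) → (20, 20)) = C(36, 18) · C(4, 2) = 9075135300 · 6 = 54450811800. Avoidance count = 137846528820 − 54450811800 = 83395717020.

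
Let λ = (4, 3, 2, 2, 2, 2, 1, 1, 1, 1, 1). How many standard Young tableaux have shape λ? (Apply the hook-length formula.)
# SYT of shape (4, 3, 2, 2, 2, 2, 1, 1, 1, 1, 1) = 6928350

Hook-length formula: f^λ = n! / Π hook(c), product over all cells c of the Young diagram. For λ = (4, 3, 2, 2, 2, 2, 1, 1, 1, 1, 1), n = 20 boxes. Hook lengths by row (left-to-right, top-to-bottom): [14, 8, 3, 1]; [12, 6, 1]; [10, 4]; [9, 3]; [8, 2]; [7, 1]; [5]; [4]; [3]; [2]; [1]. Product of hooks = 351151718400. So f^λ = 20! / 351151718400 = 2432902008176640000 / 351151718400 = 6928350.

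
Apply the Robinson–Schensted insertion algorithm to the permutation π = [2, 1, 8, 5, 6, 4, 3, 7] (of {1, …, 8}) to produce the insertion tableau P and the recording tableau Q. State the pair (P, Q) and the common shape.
P = [1, 3, 6, 7] / [2, 4] / [5] / [8];  Q = [1, 3, 5, 8] / [2, 4] / [6] / [7];  common shape = (4, 2, 1, 1)

Row-insert the values π_1, π_2, … into P one at a time, bumping the leftmost entry strictly greater than the inserted value down to the next row. The recording tableau Q records, in position (i, j), the step at which that cell was added to P.
  Insert 2 (step 1): P = [2];  Q = [1]
  Insert 1 (step 2): P = [1] / [2];  Q = [1] / [2]
  Insert 8 (step 3): P = [1, 8] / [2];  Q = [1, 3] / [2]
  Insert 5 (step 4): P = [1, 5] / [2, 8];  Q = [1, 3] / [2, 4]
  Insert 6 (step 5): P = [1, 5, 6] / [2, 8];  Q = [1, 3, 5] / [2, 4]
  Insert 4 (step 6): P = [1, 4, 6] / [2, 5] / [8];  Q = [1, 3, 5] / [2, 4] / [6]
  Insert 3 (step 7): P = [1, 3, 6] / [2, 4] / [5] / [8];  Q = [1, 3, 5] / [2, 4] / [6] / [7]
  Insert 7 (step 8): P = [1, 3, 6, 7] / [2, 4] / [5] / [8];  Q = [1, 3, 5, 8] / [2, 4] / [6] / [7]
Final shape: (4, 2, 1, 1).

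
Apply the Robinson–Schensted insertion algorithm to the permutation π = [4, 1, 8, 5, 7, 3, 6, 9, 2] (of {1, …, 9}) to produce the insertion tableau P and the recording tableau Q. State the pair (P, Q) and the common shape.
P = [1, 2, 6, 9] / [3, 5, 7] / [4] / [8];  Q = [1, 3, 5, 8] / [2, 4, 7] / [6] / [9];  common shape = (4, 3, 1, 1)

Row-insert the values π_1, π_2, … into P one at a time, bumping the leftmost entry strictly greater than the inserted value down to the next row. The recording tableau Q records, in position (i, j), the step at which that cell was added to P.
  Insert 4 (step 1): P = [4];  Q = [1]
  Insert 1 (step 2): P = [1] / [4];  Q = [1] / [2]
  Insert 8 (step 3): P = [1, 8] / [4];  Q = [1, 3] / [2]
  Insert 5 (step 4): P = [1, 5] / [4, 8];  Q = [1, 3] / [2, 4]
  Insert 7 (step 5): P = [1, 5, 7] / [4, 8];  Q = [1, 3, 5] / [2, 4]
  Insert 3 (step 6): P = [1, 3, 7] / [4, 5] / [8];  Q = [1, 3, 5] / [2, 4] / [6]
  Insert 6 (step 7): P = [1, 3, 6] / [4, 5, 7] / [8];  Q = [1, 3, 5] / [2, 4, 7] / [6]
  Insert 9 (step 8): P = [1, 3, 6, 9] / [4, 5, 7] / [8];  Q = [1, 3, 5, 8] / [2, 4, 7] / [6]
  Insert 2 (step 9): P = [1, 2, 6, 9] / [3, 5, 7] / [4] / [8];  Q = [1, 3, 5, 8] / [2, 4, 7] / [6] / [9]
Final shape: (4, 3, 1, 1).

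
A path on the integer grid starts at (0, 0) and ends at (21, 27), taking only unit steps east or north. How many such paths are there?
Number of paths = 22314239266528

A monotone lattice path from (0, 0) to (21, 27) consists of 21 east steps and 27 north steps in some order, so it is determined by which 21 of the 48 steps are east. The count is C(48, 21) = 22314239266528.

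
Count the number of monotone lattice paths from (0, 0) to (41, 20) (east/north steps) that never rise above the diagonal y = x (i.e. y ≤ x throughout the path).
Number of paths = 3266814940064445

By the reflection principle (André's argument), the number of monotone paths to (41, 20) with n ≤ m that never go above y = x is C(61, 41) − C(61, 42) = 6236646703759395 − 2969831763694950 = 3266814940064445.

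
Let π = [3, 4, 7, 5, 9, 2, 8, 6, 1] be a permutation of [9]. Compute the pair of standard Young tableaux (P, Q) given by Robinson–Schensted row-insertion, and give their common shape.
P = [1, 4, 5, 6] / [2, 8] / [3, 9] / [7];  Q = [1, 2, 3, 5] / [4, 7] / [6, 8] / [9];  common shape = (4, 2, 2, 1)

Row-insert the values π_1, π_2, … into P one at a time, bumping the leftmost entry strictly greater than the inserted value down to the next row. The recording tableau Q records, in position (i, j), the step at which that cell was added to P.
  Insert 3 (step 1): P = [3];  Q = [1]
  Insert 4 (step 2): P = [3, 4];  Q = [1, 2]
  Insert 7 (step 3): P = [3, 4, 7];  Q = [1, 2, 3]
  Insert 5 (step 4): P = [3, 4, 5] / [7];  Q = [1, 2, 3] / [4]
  Insert 9 (step 5): P = [3, 4, 5, 9] / [7];  Q = [1, 2, 3, 5] / [4]
  Insert 2 (step 6): P = [2, 4, 5, 9] / [3] / [7];  Q = [1, 2, 3, 5] / [4] / [6]
  Insert 8 (step 7): P = [2, 4, 5, 8] / [3, 9] / [7];  Q = [1, 2, 3, 5] / [4, 7] / [6]
  Insert 6 (step 8): P = [2, 4, 5, 6] / [3, 8] / [7, 9];  Q = [1, 2, 3, 5] / [4, 7] / [6, 8]
  Insert 1 (step 9): P = [1, 4, 5, 6] / [2, 8] / [3, 9] / [7];  Q = [1, 2, 3, 5] / [4, 7] / [6, 8] / [9]
Final shape: (4, 2, 2, 1).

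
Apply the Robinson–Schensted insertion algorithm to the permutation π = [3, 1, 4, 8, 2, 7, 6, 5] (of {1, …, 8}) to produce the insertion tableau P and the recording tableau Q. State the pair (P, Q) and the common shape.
P = [1, 2, 5] / [3, 4, 6] / [7] / [8];  Q = [1, 3, 4] / [2, 5, 6] / [7] / [8];  common shape = (3, 3, 1, 1)

Row-insert the values π_1, π_2, … into P one at a time, bumping the leftmost entry strictly greater than the inserted value down to the next row. The recording tableau Q records, in position (i, j), the step at which that cell was added to P.
  Insert 3 (step 1): P = [3];  Q = [1]
  Insert 1 (step 2): P = [1] / [3];  Q = [1] / [2]
  Insert 4 (step 3): P = [1, 4] / [3];  Q = [1, 3] / [2]
  Insert 8 (step 4): P = [1, 4, 8] / [3];  Q = [1, 3, 4] / [2]
  Insert 2 (step 5): P = [1, 2, 8] / [3, 4];  Q = [1, 3, 4] / [2, 5]
  Insert 7 (step 6): P = [1, 2, 7] / [3, 4, 8];  Q = [1, 3, 4] / [2, 5, 6]
  Insert 6 (step 7): P = [1, 2, 6] / [3, 4, 7] / [8];  Q = [1, 3, 4] / [2, 5, 6] / [7]
  Insert 5 (step 8): P = [1, 2, 5] / [3, 4, 6] / [7] / [8];  Q = [1, 3, 4] / [2, 5, 6] / [7] / [8]
Final shape: (3, 3, 1, 1).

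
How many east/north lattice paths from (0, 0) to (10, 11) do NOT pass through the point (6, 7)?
Number of paths = 232596

Total paths from (0, 0) to (10, 11): C(21, 10) = 352716. Paths through (6, 7): (paths (0, 0) → (6, 7)) × (paths (6, 7) → (10, 11)) = C(13, 6) · C(8, 4) = 1716 · 70 = 120120. Avoidance count = 352716 − 120120 = 232596.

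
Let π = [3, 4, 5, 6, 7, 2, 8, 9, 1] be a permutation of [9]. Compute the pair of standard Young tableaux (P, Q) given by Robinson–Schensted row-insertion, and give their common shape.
P = [1, 4, 5, 6, 7, 8, 9] / [2] / [3];  Q = [1, 2, 3, 4, 5, 7, 8] / [6] / [9];  common shape = (7, 1, 1)

Row-insert the values π_1, π_2, … into P one at a time, bumping the leftmost entry strictly greater than the inserted value down to the next row. The recording tableau Q records, in position (i, j), the step at which that cell was added to P.
  Insert 3 (step 1): P = [3];  Q = [1]
  Insert 4 (step 2): P = [3, 4];  Q = [1, 2]
  Insert 5 (step 3): P = [3, 4, 5];  Q = [1, 2, 3]
  Insert 6 (step 4): P = [3, 4, 5, 6];  Q = [1, 2, 3, 4]
  Insert 7 (step 5): P = [3, 4, 5, 6, 7];  Q = [1, 2, 3, 4, 5]
  Insert 2 (step 6): P = [2, 4, 5, 6, 7] / [3];  Q = [1, 2, 3, 4, 5] / [6]
  Insert 8 (step 7): P = [2, 4, 5, 6, 7, 8] / [3];  Q = [1, 2, 3, 4, 5, 7] / [6]
  Insert 9 (step 8): P = [2, 4, 5, 6, 7, 8, 9] / [3];  Q = [1, 2, 3, 4, 5, 7, 8] / [6]
  Insert 1 (step 9): P = [1, 4, 5, 6, 7, 8, 9] / [2] / [3];  Q = [1, 2, 3, 4, 5, 7, 8] / [6] / [9]
Final shape: (7, 1, 1).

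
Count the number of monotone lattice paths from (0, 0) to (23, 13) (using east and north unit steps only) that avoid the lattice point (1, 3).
Number of paths = 2052740640

Total paths from (0, 0) to (23, 13): C(36, 23) = 2310789600. Paths through (1, 3): (paths (0, 0) → (1, 3)) × (paths (1, 3) → (23, 13)) = C(4, 1) · C(32, 22) = 4 · 64512240 = 258048960. Avoidance count = 2310789600 − 258048960 = 2052740640.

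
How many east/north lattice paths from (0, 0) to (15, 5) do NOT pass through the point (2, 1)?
Number of paths = 8364

Total paths from (0, 0) to (15, 5): C(20, 15) = 15504. Paths through (2, 1): (paths (0, 0) → (2, 1)) × (paths (2, 1) → (15, 5)) = C(3, 2) · C(17, 13) = 3 · 2380 = 7140. Avoidance count = 15504 − 7140 = 8364.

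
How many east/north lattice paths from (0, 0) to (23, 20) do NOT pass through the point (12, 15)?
Number of paths = 884634217740

Total paths from (0, 0) to (23, 20): C(43, 23) = 960566918220. Paths through (12, 15): (paths (0, 0) → (12, 15)) × (paths (12, 15) → (23, 20)) = C(27, 12) · C(16, 11) = 17383860 · 4368 = 75932700480. Avoidance count = 960566918220 − 75932700480 = 884634217740.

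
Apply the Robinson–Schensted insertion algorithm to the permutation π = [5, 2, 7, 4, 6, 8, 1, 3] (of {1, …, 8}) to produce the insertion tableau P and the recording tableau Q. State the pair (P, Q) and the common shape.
P = [1, 3, 6, 8] / [2, 4] / [5, 7];  Q = [1, 3, 5, 6] / [2, 4] / [7, 8];  common shape = (4, 2, 2)

Row-insert the values π_1, π_2, … into P one at a time, bumping the leftmost entry strictly greater than the inserted value down to the next row. The recording tableau Q records, in position (i, j), the step at which that cell was added to P.
  Insert 5 (step 1): P = [5];  Q = [1]
  Insert 2 (step 2): P = [2] / [5];  Q = [1] / [2]
  Insert 7 (step 3): P = [2, 7] / [5];  Q = [1, 3] / [2]
  Insert 4 (step 4): P = [2, 4] / [5, 7];  Q = [1, 3] / [2, 4]
  Insert 6 (step 5): P = [2, 4, 6] / [5, 7];  Q = [1, 3, 5] / [2, 4]
  Insert 8 (step 6): P = [2, 4, 6, 8] / [5, 7];  Q = [1, 3, 5, 6] / [2, 4]
  Insert 1 (step 7): P = [1, 4, 6, 8] / [2, 7] / [5];  Q = [1, 3, 5, 6] / [2, 4] / [7]
  Insert 3 (step 8): P = [1, 3, 6, 8] / [2, 4] / [5, 7];  Q = [1, 3, 5, 6] / [2, 4] / [7, 8]
Final shape: (4, 2, 2).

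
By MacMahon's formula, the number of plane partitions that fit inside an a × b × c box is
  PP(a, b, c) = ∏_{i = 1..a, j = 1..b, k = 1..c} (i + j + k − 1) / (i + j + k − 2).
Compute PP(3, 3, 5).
PP(3, 3, 5) = 14112

Evaluate the triple product over i = 1..3, j = 1..3, k = 1..5. The factors are (2/1) · (3/2) · (4/3) · (5/4) · (6/5) · (3/2) · (4/3) · (5/4) · … (45 factors total). The numerators and denominators telescope so the product is an integer; carrying out the multiplication exactly gives PP(3, 3, 5) = 14112.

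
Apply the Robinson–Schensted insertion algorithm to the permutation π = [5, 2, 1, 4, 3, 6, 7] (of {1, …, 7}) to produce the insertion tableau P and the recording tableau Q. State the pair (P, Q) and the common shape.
P = [1, 3, 6, 7] / [2, 4] / [5];  Q = [1, 4, 6, 7] / [2, 5] / [3];  common shape = (4, 2, 1)

Row-insert the values π_1, π_2, … into P one at a time, bumping the leftmost entry strictly greater than the inserted value down to the next row. The recording tableau Q records, in position (i, j), the step at which that cell was added to P.
  Insert 5 (step 1): P = [5];  Q = [1]
  Insert 2 (step 2): P = [2] / [5];  Q = [1] / [2]
  Insert 1 (step 3): P = [1] / [2] / [5];  Q = [1] / [2] / [3]
  Insert 4 (step 4): P = [1, 4] / [2] / [5];  Q = [1, 4] / [2] / [3]
  Insert 3 (step 5): P = [1, 3] / [2, 4] / [5];  Q = [1, 4] / [2, 5] / [3]
  Insert 6 (step 6): P = [1, 3, 6] / [2, 4] / [5];  Q = [1, 4, 6] / [2, 5] / [3]
  Insert 7 (step 7): P = [1, 3, 6, 7] / [2, 4] / [5];  Q = [1, 4, 6, 7] / [2, 5] / [3]
Final shape: (4, 2, 1).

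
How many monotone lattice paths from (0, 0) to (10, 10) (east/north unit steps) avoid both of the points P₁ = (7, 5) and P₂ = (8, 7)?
Number of paths = 99814

Inclusion–exclusion. Total paths: C(20, 10) = 184756. Through P₁: C(12, 7)·C(8, 3) = 44352. Through P₂: C(15, 8)·C(5, 2) = 64350. Since P₁ is strictly southwest of P₂, a monotone path through both must visit P₁ then P₂; paths through both = C(12, 7)·C(3, 1)·C(5, 2) = 23760. Avoid both = 184756 − 44352 − 64350 + 23760 = 99814.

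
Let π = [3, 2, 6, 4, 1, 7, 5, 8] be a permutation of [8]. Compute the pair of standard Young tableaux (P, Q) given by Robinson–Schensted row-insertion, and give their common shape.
P = [1, 4, 5, 8] / [2, 6, 7] / [3];  Q = [1, 3, 6, 8] / [2, 4, 7] / [5];  common shape = (4, 3, 1)

Row-insert the values π_1, π_2, … into P one at a time, bumping the leftmost entry strictly greater than the inserted value down to the next row. The recording tableau Q records, in position (i, j), the step at which that cell was added to P.
  Insert 3 (step 1): P = [3];  Q = [1]
  Insert 2 (step 2): P = [2] / [3];  Q = [1] / [2]
  Insert 6 (step 3): P = [2, 6] / [3];  Q = [1, 3] / [2]
  Insert 4 (step 4): P = [2, 4] / [3, 6];  Q = [1, 3] / [2, 4]
  Insert 1 (step 5): P = [1, 4] / [2, 6] / [3];  Q = [1, 3] / [2, 4] / [5]
  Insert 7 (step 6): P = [1, 4, 7] / [2, 6] / [3];  Q = [1, 3, 6] / [2, 4] / [5]
  Insert 5 (step 7): P = [1, 4, 5] / [2, 6, 7] / [3];  Q = [1, 3, 6] / [2, 4, 7] / [5]
  Insert 8 (step 8): P = [1, 4, 5, 8] / [2, 6, 7] / [3];  Q = [1, 3, 6, 8] / [2, 4, 7] / [5]
Final shape: (4, 3, 1).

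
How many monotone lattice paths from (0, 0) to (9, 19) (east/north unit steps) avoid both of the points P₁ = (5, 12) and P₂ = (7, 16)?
Number of paths = 3341490

Inclusion–exclusion. Total paths: C(28, 9) = 6906900. Through P₁: C(17, 5)·C(11, 4) = 2042040. Through P₂: C(23, 7)·C(5, 2) = 2451570. Since P₁ is strictly southwest of P₂, a monotone path through both must visit P₁ then P₂; paths through both = C(17, 5)·C(6, 2)·C(5, 2) = 928200. Avoid both = 6906900 − 2042040 − 2451570 + 928200 = 3341490.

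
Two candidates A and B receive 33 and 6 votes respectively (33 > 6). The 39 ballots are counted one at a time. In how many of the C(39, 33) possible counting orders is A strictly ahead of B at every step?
Strict-lead orderings = 2258739

Total orderings of the 39 votes with 33 for A: C(39, 33) = 3262623. By the Bertrand ballot formula (Cycle Lemma / reflection principle), the number of orderings in which A is strictly ahead of B throughout is (p − q)/(p + q) · C(p + q, p) = (33 − 6)/(33 + 6) · 3262623 = 2258739.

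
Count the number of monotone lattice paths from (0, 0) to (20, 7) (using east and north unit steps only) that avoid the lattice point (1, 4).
Number of paths = 880330

Total paths from (0, 0) to (20, 7): C(27, 20) = 888030. Paths through (1, 4): (paths (0, 0) → (1, 4)) × (paths (1, 4) → (20, 7)) = C(5, 1) · C(22, 19) = 5 · 1540 = 7700. Avoidance count = 888030 − 7700 = 880330.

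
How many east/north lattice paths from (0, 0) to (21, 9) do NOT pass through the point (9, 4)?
Number of paths = 9882730

Total paths from (0, 0) to (21, 9): C(30, 21) = 14307150. Paths through (9, 4): (paths (0, 0) → (9, 4)) × (paths (9, 4) → (21, 9)) = C(13, 9) · C(17, 12) = 715 · 6188 = 4424420. Avoidance count = 14307150 − 4424420 = 9882730.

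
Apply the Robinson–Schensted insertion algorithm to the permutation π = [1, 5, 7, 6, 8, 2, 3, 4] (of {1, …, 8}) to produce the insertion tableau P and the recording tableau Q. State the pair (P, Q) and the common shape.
P = [1, 2, 3, 4] / [5, 6, 8] / [7];  Q = [1, 2, 3, 5] / [4, 7, 8] / [6];  common shape = (4, 3, 1)

Row-insert the values π_1, π_2, … into P one at a time, bumping the leftmost entry strictly greater than the inserted value down to the next row. The recording tableau Q records, in position (i, j), the step at which that cell was added to P.
  Insert 1 (step 1): P = [1];  Q = [1]
  Insert 5 (step 2): P = [1, 5];  Q = [1, 2]
  Insert 7 (step 3): P = [1, 5, 7];  Q = [1, 2, 3]
  Insert 6 (step 4): P = [1, 5, 6] / [7];  Q = [1, 2, 3] / [4]
  Insert 8 (step 5): P = [1, 5, 6, 8] / [7];  Q = [1, 2, 3, 5] / [4]
  Insert 2 (step 6): P = [1, 2, 6, 8] / [5] / [7];  Q = [1, 2, 3, 5] / [4] / [6]
  Insert 3 (step 7): P = [1, 2, 3, 8] / [5, 6] / [7];  Q = [1, 2, 3, 5] / [4, 7] / [6]
  Insert 4 (step 8): P = [1, 2, 3, 4] / [5, 6, 8] / [7];  Q = [1, 2, 3, 5] / [4, 7, 8] / [6]
Final shape: (4, 3, 1).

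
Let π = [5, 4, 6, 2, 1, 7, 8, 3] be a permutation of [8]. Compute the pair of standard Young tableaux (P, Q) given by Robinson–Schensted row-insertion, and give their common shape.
P = [1, 3, 7, 8] / [2, 6] / [4] / [5];  Q = [1, 3, 6, 7] / [2, 8] / [4] / [5];  common shape = (4, 2, 1, 1)

Row-insert the values π_1, π_2, … into P one at a time, bumping the leftmost entry strictly greater than the inserted value down to the next row. The recording tableau Q records, in position (i, j), the step at which that cell was added to P.
  Insert 5 (step 1): P = [5];  Q = [1]
  Insert 4 (step 2): P = [4] / [5];  Q = [1] / [2]
  Insert 6 (step 3): P = [4, 6] / [5];  Q = [1, 3] / [2]
  Insert 2 (step 4): P = [2, 6] / [4] / [5];  Q = [1, 3] / [2] / [4]
  Insert 1 (step 5): P = [1, 6] / [2] / [4] / [5];  Q = [1, 3] / [2] / [4] / [5]
  Insert 7 (step 6): P = [1, 6, 7] / [2] / [4] / [5];  Q = [1, 3, 6] / [2] / [4] / [5]
  Insert 8 (step 7): P = [1, 6, 7, 8] / [2] / [4] / [5];  Q = [1, 3, 6, 7] / [2] / [4] / [5]
  Insert 3 (step 8): P = [1, 3, 7, 8] / [2, 6] / [4] / [5];  Q = [1, 3, 6, 7] / [2, 8] / [4] / [5]
Final shape: (4, 2, 1, 1).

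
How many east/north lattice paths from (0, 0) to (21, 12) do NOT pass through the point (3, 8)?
Number of paths = 353610345

Total paths from (0, 0) to (21, 12): C(33, 21) = 354817320. Paths through (3, 8): (paths (0, 0) → (3, 8)) × (paths (3, 8) → (21, 12)) = C(11, 3) · C(22, 18) = 165 · 7315 = 1206975. Avoidance count = 354817320 − 1206975 = 353610345.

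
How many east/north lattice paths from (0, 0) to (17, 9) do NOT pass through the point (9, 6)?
Number of paths = 2298725

Total paths from (0, 0) to (17, 9): C(26, 17) = 3124550. Paths through (9, 6): (paths (0, 0) → (9, 6)) × (paths (9, 6) → (17, 9)) = C(15, 9) · C(11, 8) = 5005 · 165 = 825825. Avoidance count = 3124550 − 825825 = 2298725.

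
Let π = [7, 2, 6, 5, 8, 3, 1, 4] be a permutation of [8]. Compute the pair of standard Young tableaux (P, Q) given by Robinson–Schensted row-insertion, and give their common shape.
P = [1, 3, 4] / [2, 8] / [5] / [6] / [7];  Q = [1, 3, 5] / [2, 8] / [4] / [6] / [7];  common shape = (3, 2, 1, 1, 1)

Row-insert the values π_1, π_2, … into P one at a time, bumping the leftmost entry strictly greater than the inserted value down to the next row. The recording tableau Q records, in position (i, j), the step at which that cell was added to P.
  Insert 7 (step 1): P = [7];  Q = [1]
  Insert 2 (step 2): P = [2] / [7];  Q = [1] / [2]
  Insert 6 (step 3): P = [2, 6] / [7];  Q = [1, 3] / [2]
  Insert 5 (step 4): P = [2, 5] / [6] / [7];  Q = [1, 3] / [2] / [4]
  Insert 8 (step 5): P = [2, 5, 8] / [6] / [7];  Q = [1, 3, 5] / [2] / [4]
  Insert 3 (step 6): P = [2, 3, 8] / [5] / [6] / [7];  Q = [1, 3, 5] / [2] / [4] / [6]
  Insert 1 (step 7): P = [1, 3, 8] / [2] / [5] / [6] / [7];  Q = [1, 3, 5] / [2] / [4] / [6] / [7]
  Insert 4 (step 8): P = [1, 3, 4] / [2, 8] / [5] / [6] / [7];  Q = [1, 3, 5] / [2, 8] / [4] / [6] / [7]
Final shape: (3, 2, 1, 1, 1).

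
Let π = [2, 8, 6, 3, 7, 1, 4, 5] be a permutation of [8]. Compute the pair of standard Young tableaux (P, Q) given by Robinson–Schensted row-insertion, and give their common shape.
P = [1, 3, 4, 5] / [2, 7] / [6] / [8];  Q = [1, 2, 5, 8] / [3, 7] / [4] / [6];  common shape = (4, 2, 1, 1)

Row-insert the values π_1, π_2, … into P one at a time, bumping the leftmost entry strictly greater than the inserted value down to the next row. The recording tableau Q records, in position (i, j), the step at which that cell was added to P.
  Insert 2 (step 1): P = [2];  Q = [1]
  Insert 8 (step 2): P = [2, 8];  Q = [1, 2]
  Insert 6 (step 3): P = [2, 6] / [8];  Q = [1, 2] / [3]
  Insert 3 (step 4): P = [2, 3] / [6] / [8];  Q = [1, 2] / [3] / [4]
  Insert 7 (step 5): P = [2, 3, 7] / [6] / [8];  Q = [1, 2, 5] / [3] / [4]
  Insert 1 (step 6): P = [1, 3, 7] / [2] / [6] / [8];  Q = [1, 2, 5] / [3] / [4] / [6]
  Insert 4 (step 7): P = [1, 3, 4] / [2, 7] / [6] / [8];  Q = [1, 2, 5] / [3, 7] / [4] / [6]
  Insert 5 (step 8): P = [1, 3, 4, 5] / [2, 7] / [6] / [8];  Q = [1, 2, 5, 8] / [3, 7] / [4] / [6]
Final shape: (4, 2, 1, 1).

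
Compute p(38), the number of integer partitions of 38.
p(38) = 26015

Compute p(n) via the recurrence p(n, m) = p(n, m−1) + p(n−m, m), where p(n, m) counts partitions of n with all parts ≤ m and p(n) = p(n, n). The base cases are p(0, m) = 1 and p(n, 0) = 0 for n > 0. Filling the table yields p(38) = 26015. (Euler's pentagonal recurrence is an alternative.)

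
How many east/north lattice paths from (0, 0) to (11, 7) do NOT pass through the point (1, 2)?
Number of paths = 22815

Total paths from (0, 0) to (11, 7): C(18, 11) = 31824. Paths through (1, 2): (paths (0, 0) → (1, 2)) × (paths (1, 2) → (11, 7)) = C(3, 1) · C(15, 10) = 3 · 3003 = 9009. Avoidance count = 31824 − 9009 = 22815.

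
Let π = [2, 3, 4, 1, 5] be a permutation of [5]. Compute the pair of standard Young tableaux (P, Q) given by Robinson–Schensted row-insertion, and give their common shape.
P = [1, 3, 4, 5] / [2];  Q = [1, 2, 3, 5] / [4];  common shape = (4, 1)

Row-insert the values π_1, π_2, … into P one at a time, bumping the leftmost entry strictly greater than the inserted value down to the next row. The recording tableau Q records, in position (i, j), the step at which that cell was added to P.
  Insert 2 (step 1): P = [2];  Q = [1]
  Insert 3 (step 2): P = [2, 3];  Q = [1, 2]
  Insert 4 (step 3): P = [2, 3, 4];  Q = [1, 2, 3]
  Insert 1 (step 4): P = [1, 3, 4] / [2];  Q = [1, 2, 3] / [4]
  Insert 5 (step 5): P = [1, 3, 4, 5] / [2];  Q = [1, 2, 3, 5] / [4]
Final shape: (4, 1).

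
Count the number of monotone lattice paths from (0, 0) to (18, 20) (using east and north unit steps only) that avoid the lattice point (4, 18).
Number of paths = 33577122810

Total paths from (0, 0) to (18, 20): C(38, 18) = 33578000610. Paths through (4, 18): (paths (0, 0) → (4, 18)) × (paths (4, 18) → (18, 20)) = C(22, 4) · C(16, 14) = 7315 · 120 = 877800. Avoidance count = 33578000610 − 877800 = 33577122810.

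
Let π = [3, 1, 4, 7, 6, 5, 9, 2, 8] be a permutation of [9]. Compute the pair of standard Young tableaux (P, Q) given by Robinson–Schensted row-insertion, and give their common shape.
P = [1, 2, 5, 8] / [3, 4, 9] / [6] / [7];  Q = [1, 3, 4, 7] / [2, 5, 9] / [6] / [8];  common shape = (4, 3, 1, 1)

Row-insert the values π_1, π_2, … into P one at a time, bumping the leftmost entry strictly greater than the inserted value down to the next row. The recording tableau Q records, in position (i, j), the step at which that cell was added to P.
  Insert 3 (step 1): P = [3];  Q = [1]
  Insert 1 (step 2): P = [1] / [3];  Q = [1] / [2]
  Insert 4 (step 3): P = [1, 4] / [3];  Q = [1, 3] / [2]
  Insert 7 (step 4): P = [1, 4, 7] / [3];  Q = [1, 3, 4] / [2]
  Insert 6 (step 5): P = [1, 4, 6] / [3, 7];  Q = [1, 3, 4] / [2, 5]
  Insert 5 (step 6): P = [1, 4, 5] / [3, 6] / [7];  Q = [1, 3, 4] / [2, 5] / [6]
  Insert 9 (step 7): P = [1, 4, 5, 9] / [3, 6] / [7];  Q = [1, 3, 4, 7] / [2, 5] / [6]
  Insert 2 (step 8): P = [1, 2, 5, 9] / [3, 4] / [6] / [7];  Q = [1, 3, 4, 7] / [2, 5] / [6] / [8]
  Insert 8 (step 9): P = [1, 2, 5, 8] / [3, 4, 9] / [6] / [7];  Q = [1, 3, 4, 7] / [2, 5, 9] / [6] / [8]
Final shape: (4, 3, 1, 1).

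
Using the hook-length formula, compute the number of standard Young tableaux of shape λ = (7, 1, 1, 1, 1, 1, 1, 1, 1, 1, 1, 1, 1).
# SYT of shape (7, 1, 1, 1, 1, 1, 1, 1, 1, 1, 1, 1, 1) = 18564

Hook-length formula: f^λ = n! / Π hook(c), product over all cells c of the Young diagram. For λ = (7, 1, 1, 1, 1, 1, 1, 1, 1, 1, 1, 1, 1), n = 19 boxes. Hook lengths by row (left-to-right, top-to-bottom): [19, 6, 5, 4, 3, 2, 1]; [12]; [11]; [10]; [9]; [8]; [7]; [6]; [5]; [4]; [3]; [2]; [1]. Product of hooks = 6552741888000. So f^λ = 19! / 6552741888000 = 121645100408832000 / 6552741888000 = 18564.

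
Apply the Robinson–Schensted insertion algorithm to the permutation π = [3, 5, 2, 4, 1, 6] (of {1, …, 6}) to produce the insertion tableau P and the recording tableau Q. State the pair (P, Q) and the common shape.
P = [1, 4, 6] / [2, 5] / [3];  Q = [1, 2, 6] / [3, 4] / [5];  common shape = (3, 2, 1)

Row-insert the values π_1, π_2, … into P one at a time, bumping the leftmost entry strictly greater than the inserted value down to the next row. The recording tableau Q records, in position (i, j), the step at which that cell was added to P.
  Insert 3 (step 1): P = [3];  Q = [1]
  Insert 5 (step 2): P = [3, 5];  Q = [1, 2]
  Insert 2 (step 3): P = [2, 5] / [3];  Q = [1, 2] / [3]
  Insert 4 (step 4): P = [2, 4] / [3, 5];  Q = [1, 2] / [3, 4]
  Insert 1 (step 5): P = [1, 4] / [2, 5] / [3];  Q = [1, 2] / [3, 4] / [5]
  Insert 6 (step 6): P = [1, 4, 6] / [2, 5] / [3];  Q = [1, 2, 6] / [3, 4] / [5]
Final shape: (3, 2, 1).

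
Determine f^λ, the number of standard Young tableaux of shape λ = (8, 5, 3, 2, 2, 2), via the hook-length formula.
# SYT of shape (8, 5, 3, 2, 2, 2) = 2010820350

Hook-length formula: f^λ = n! / Π hook(c), product over all cells c of the Young diagram. For λ = (8, 5, 3, 2, 2, 2), n = 22 boxes. Hook lengths by row (left-to-right, top-to-bottom): [13, 12, 8, 6, 5, 3, 2, 1]; [9, 8, 4, 2, 1]; [6, 5, 1]; [4, 3]; [3, 2]; [2, 1]. Product of hooks = 558976204800. So f^λ = 22! / 558976204800 = 1124000727777607680000 / 558976204800 = 2010820350.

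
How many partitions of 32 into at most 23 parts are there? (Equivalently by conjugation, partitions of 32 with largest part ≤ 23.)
p(32, parts ≤ 23) = 8282

Use the recurrence p(n, m) = p(n, m−1) + p(n−m, m): either the largest part is < m (count p(n, m−1)) or the largest part is exactly m (remove one copy of m, count p(n−m, m)). With p(0, ·) = 1 this gives p(32, parts ≤ 23) = 8282. (By conjugating Young diagrams, this also counts partitions of 32 into at most 23 parts.)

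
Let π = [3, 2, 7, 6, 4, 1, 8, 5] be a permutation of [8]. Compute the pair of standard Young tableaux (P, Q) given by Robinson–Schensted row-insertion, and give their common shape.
P = [1, 4, 5] / [2, 6, 8] / [3] / [7];  Q = [1, 3, 7] / [2, 4, 8] / [5] / [6];  common shape = (3, 3, 1, 1)

Row-insert the values π_1, π_2, … into P one at a time, bumping the leftmost entry strictly greater than the inserted value down to the next row. The recording tableau Q records, in position (i, j), the step at which that cell was added to P.
  Insert 3 (step 1): P = [3];  Q = [1]
  Insert 2 (step 2): P = [2] / [3];  Q = [1] / [2]
  Insert 7 (step 3): P = [2, 7] / [3];  Q = [1, 3] / [2]
  Insert 6 (step 4): P = [2, 6] / [3, 7];  Q = [1, 3] / [2, 4]
  Insert 4 (step 5): P = [2, 4] / [3, 6] / [7];  Q = [1, 3] / [2, 4] / [5]
  Insert 1 (step 6): P = [1, 4] / [2, 6] / [3] / [7];  Q = [1, 3] / [2, 4] / [5] / [6]
  Insert 8 (step 7): P = [1, 4, 8] / [2, 6] / [3] / [7];  Q = [1, 3, 7] / [2, 4] / [5] / [6]
  Insert 5 (step 8): P = [1, 4, 5] / [2, 6, 8] / [3] / [7];  Q = [1, 3, 7] / [2, 4, 8] / [5] / [6]
Final shape: (3, 3, 1, 1).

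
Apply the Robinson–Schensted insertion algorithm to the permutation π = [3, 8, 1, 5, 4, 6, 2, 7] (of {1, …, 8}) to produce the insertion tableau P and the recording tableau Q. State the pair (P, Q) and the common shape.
P = [1, 2, 6, 7] / [3, 4] / [5] / [8];  Q = [1, 2, 6, 8] / [3, 4] / [5] / [7];  common shape = (4, 2, 1, 1)

Row-insert the values π_1, π_2, … into P one at a time, bumping the leftmost entry strictly greater than the inserted value down to the next row. The recording tableau Q records, in position (i, j), the step at which that cell was added to P.
  Insert 3 (step 1): P = [3];  Q = [1]
  Insert 8 (step 2): P = [3, 8];  Q = [1, 2]
  Insert 1 (step 3): P = [1, 8] / [3];  Q = [1, 2] / [3]
  Insert 5 (step 4): P = [1, 5] / [3, 8];  Q = [1, 2] / [3, 4]
  Insert 4 (step 5): P = [1, 4] / [3, 5] / [8];  Q = [1, 2] / [3, 4] / [5]
  Insert 6 (step 6): P = [1, 4, 6] / [3, 5] / [8];  Q = [1, 2, 6] / [3, 4] / [5]
  Insert 2 (step 7): P = [1, 2, 6] / [3, 4] / [5] / [8];  Q = [1, 2, 6] / [3, 4] / [5] / [7]
  Insert 7 (step 8): P = [1, 2, 6, 7] / [3, 4] / [5] / [8];  Q = [1, 2, 6, 8] / [3, 4] / [5] / [7]
Final shape: (4, 2, 1, 1).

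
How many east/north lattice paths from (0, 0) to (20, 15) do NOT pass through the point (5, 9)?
Number of paths = 3139306632

Total paths from (0, 0) to (20, 15): C(35, 20) = 3247943160. Paths through (5, 9): (paths (0, 0) → (5, 9)) × (paths (5, 9) → (20, 15)) = C(14, 5) · C(21, 15) = 2002 · 54264 = 108636528. Avoidance count = 3247943160 − 108636528 = 3139306632.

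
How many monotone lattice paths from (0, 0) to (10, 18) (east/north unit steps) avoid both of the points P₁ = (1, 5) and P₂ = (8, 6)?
Number of paths = 9869685

Inclusion–exclusion. Total paths: C(28, 10) = 13123110. Through P₁: C(6, 1)·C(22, 9) = 2984520. Through P₂: C(14, 8)·C(14, 2) = 273273. Since P₁ is strictly southwest of P₂, a monotone path through both must visit P₁ then P₂; paths through both = C(6, 1)·C(8, 7)·C(14, 2) = 4368. Avoid both = 13123110 − 2984520 − 273273 + 4368 = 9869685.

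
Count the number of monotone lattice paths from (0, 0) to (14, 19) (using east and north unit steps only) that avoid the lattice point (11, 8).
Number of paths = 791297352

Total paths from (0, 0) to (14, 19): C(33, 14) = 818809200. Paths through (11, 8): (paths (0, 0) → (11, 8)) × (paths (11, 8) → (14, 19)) = C(19, 11) · C(14, 3) = 75582 · 364 = 27511848. Avoidance count = 818809200 − 27511848 = 791297352.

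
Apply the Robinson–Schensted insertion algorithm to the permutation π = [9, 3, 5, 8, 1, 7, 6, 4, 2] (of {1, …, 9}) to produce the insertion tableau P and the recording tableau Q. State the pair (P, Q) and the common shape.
P = [1, 2, 6] / [3, 4] / [5] / [7] / [8] / [9];  Q = [1, 3, 4] / [2, 6] / [5] / [7] / [8] / [9];  common shape = (3, 2, 1, 1, 1, 1)

Row-insert the values π_1, π_2, … into P one at a time, bumping the leftmost entry strictly greater than the inserted value down to the next row. The recording tableau Q records, in position (i, j), the step at which that cell was added to P.
  Insert 9 (step 1): P = [9];  Q = [1]
  Insert 3 (step 2): P = [3] / [9];  Q = [1] / [2]
  Insert 5 (step 3): P = [3, 5] / [9];  Q = [1, 3] / [2]
  Insert 8 (step 4): P = [3, 5, 8] / [9];  Q = [1, 3, 4] / [2]
  Insert 1 (step 5): P = [1, 5, 8] / [3] / [9];  Q = [1, 3, 4] / [2] / [5]
  Insert 7 (step 6): P = [1, 5, 7] / [3, 8] / [9];  Q = [1, 3, 4] / [2, 6] / [5]
  Insert 6 (step 7): P = [1, 5, 6] / [3, 7] / [8] / [9];  Q = [1, 3, 4] / [2, 6] / [5] / [7]
  Insert 4 (step 8): P = [1, 4, 6] / [3, 5] / [7] / [8] / [9];  Q = [1, 3, 4] / [2, 6] / [5] / [7] / [8]
  Insert 2 (step 9): P = [1, 2, 6] / [3, 4] / [5] / [7] / [8] / [9];  Q = [1, 3, 4] / [2, 6] / [5] / [7] / [8] / [9]
Final shape: (3, 2, 1, 1, 1, 1).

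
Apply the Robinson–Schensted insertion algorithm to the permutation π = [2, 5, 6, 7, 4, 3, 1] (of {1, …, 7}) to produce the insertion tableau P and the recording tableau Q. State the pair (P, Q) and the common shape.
P = [1, 3, 6, 7] / [2] / [4] / [5];  Q = [1, 2, 3, 4] / [5] / [6] / [7];  common shape = (4, 1, 1, 1)

Row-insert the values π_1, π_2, … into P one at a time, bumping the leftmost entry strictly greater than the inserted value down to the next row. The recording tableau Q records, in position (i, j), the step at which that cell was added to P.
  Insert 2 (step 1): P = [2];  Q = [1]
  Insert 5 (step 2): P = [2, 5];  Q = [1, 2]
  Insert 6 (step 3): P = [2, 5, 6];  Q = [1, 2, 3]
  Insert 7 (step 4): P = [2, 5, 6, 7];  Q = [1, 2, 3, 4]
  Insert 4 (step 5): P = [2, 4, 6, 7] / [5];  Q = [1, 2, 3, 4] / [5]
  Insert 3 (step 6): P = [2, 3, 6, 7] / [4] / [5];  Q = [1, 2, 3, 4] / [5] / [6]
  Insert 1 (step 7): P = [1, 3, 6, 7] / [2] / [4] / [5];  Q = [1, 2, 3, 4] / [5] / [6] / [7]
Final shape: (4, 1, 1, 1).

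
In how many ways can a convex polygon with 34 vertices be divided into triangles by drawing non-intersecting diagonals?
C_32 = 55534064877048198

These polygon triangulations are counted by the Catalan number C_n = (1/(n + 1)) · C(2n, n). For n = 32: C_32 = (1/33) · C(64, 32) = 1832624140942590534/33 = 55534064877048198.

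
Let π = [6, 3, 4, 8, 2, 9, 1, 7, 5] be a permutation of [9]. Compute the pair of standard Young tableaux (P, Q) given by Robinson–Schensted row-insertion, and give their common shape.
P = [1, 4, 5, 9] / [2, 7] / [3, 8] / [6];  Q = [1, 3, 4, 6] / [2, 8] / [5, 9] / [7];  common shape = (4, 2, 2, 1)

Row-insert the values π_1, π_2, … into P one at a time, bumping the leftmost entry strictly greater than the inserted value down to the next row. The recording tableau Q records, in position (i, j), the step at which that cell was added to P.
  Insert 6 (step 1): P = [6];  Q = [1]
  Insert 3 (step 2): P = [3] / [6];  Q = [1] / [2]
  Insert 4 (step 3): P = [3, 4] / [6];  Q = [1, 3] / [2]
  Insert 8 (step 4): P = [3, 4, 8] / [6];  Q = [1, 3, 4] / [2]
  Insert 2 (step 5): P = [2, 4, 8] / [3] / [6];  Q = [1, 3, 4] / [2] / [5]
  Insert 9 (step 6): P = [2, 4, 8, 9] / [3] / [6];  Q = [1, 3, 4, 6] / [2] / [5]
  Insert 1 (step 7): P = [1, 4, 8, 9] / [2] / [3] / [6];  Q = [1, 3, 4, 6] / [2] / [5] / [7]
  Insert 7 (step 8): P = [1, 4, 7, 9] / [2, 8] / [3] / [6];  Q = [1, 3, 4, 6] / [2, 8] / [5] / [7]
  Insert 5 (step 9): P = [1, 4, 5, 9] / [2, 7] / [3, 8] / [6];  Q = [1, 3, 4, 6] / [2, 8] / [5, 9] / [7]
Final shape: (4, 2, 2, 1).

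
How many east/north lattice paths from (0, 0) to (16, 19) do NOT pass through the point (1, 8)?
Number of paths = 3990393510

Total paths from (0, 0) to (16, 19): C(35, 16) = 4059928950. Paths through (1, 8): (paths (0, 0) → (1, 8)) × (paths (1, 8) → (16, 19)) = C(9, 1) · C(26, 15) = 9 · 7726160 = 69535440. Avoidance count = 4059928950 − 69535440 = 3990393510.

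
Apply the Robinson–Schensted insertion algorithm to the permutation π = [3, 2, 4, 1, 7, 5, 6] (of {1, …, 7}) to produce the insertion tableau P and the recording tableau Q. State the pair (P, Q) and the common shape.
P = [1, 4, 5, 6] / [2, 7] / [3];  Q = [1, 3, 5, 7] / [2, 6] / [4];  common shape = (4, 2, 1)

Row-insert the values π_1, π_2, … into P one at a time, bumping the leftmost entry strictly greater than the inserted value down to the next row. The recording tableau Q records, in position (i, j), the step at which that cell was added to P.
  Insert 3 (step 1): P = [3];  Q = [1]
  Insert 2 (step 2): P = [2] / [3];  Q = [1] / [2]
  Insert 4 (step 3): P = [2, 4] / [3];  Q = [1, 3] / [2]
  Insert 1 (step 4): P = [1, 4] / [2] / [3];  Q = [1, 3] / [2] / [4]
  Insert 7 (step 5): P = [1, 4, 7] / [2] / [3];  Q = [1, 3, 5] / [2] / [4]
  Insert 5 (step 6): P = [1, 4, 5] / [2, 7] / [3];  Q = [1, 3, 5] / [2, 6] / [4]
  Insert 6 (step 7): P = [1, 4, 5, 6] / [2, 7] / [3];  Q = [1, 3, 5, 7] / [2, 6] / [4]
Final shape: (4, 2, 1).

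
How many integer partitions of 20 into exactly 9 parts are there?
p(20, 9 parts) = 54

Partitions of n into exactly k parts are in bijection with partitions of n − k into at most k parts (subtract 1 from each part). So p(20, exactly 9) = p(11, parts ≤ 9). Computing via the recurrence p(m, j) = p(m, j−1) + p(m−j, j) gives 54.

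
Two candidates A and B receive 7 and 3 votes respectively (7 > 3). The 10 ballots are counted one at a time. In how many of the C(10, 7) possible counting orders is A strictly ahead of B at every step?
Strict-lead orderings = 48

Total orderings of the 10 votes with 7 for A: C(10, 7) = 120. By the Bertrand ballot formula (Cycle Lemma / reflection principle), the number of orderings in which A is strictly ahead of B throughout is (p − q)/(p + q) · C(p + q, p) = (7 − 3)/(7 + 3) · 120 = 48.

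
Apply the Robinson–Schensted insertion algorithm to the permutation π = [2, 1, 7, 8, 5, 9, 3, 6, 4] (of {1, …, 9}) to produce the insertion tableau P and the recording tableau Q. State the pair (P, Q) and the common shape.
P = [1, 3, 4, 9] / [2, 5, 6] / [7, 8];  Q = [1, 3, 4, 6] / [2, 5, 8] / [7, 9];  common shape = (4, 3, 2)

Row-insert the values π_1, π_2, … into P one at a time, bumping the leftmost entry strictly greater than the inserted value down to the next row. The recording tableau Q records, in position (i, j), the step at which that cell was added to P.
  Insert 2 (step 1): P = [2];  Q = [1]
  Insert 1 (step 2): P = [1] / [2];  Q = [1] / [2]
  Insert 7 (step 3): P = [1, 7] / [2];  Q = [1, 3] / [2]
  Insert 8 (step 4): P = [1, 7, 8] / [2];  Q = [1, 3, 4] / [2]
  Insert 5 (step 5): P = [1, 5, 8] / [2, 7];  Q = [1, 3, 4] / [2, 5]
  Insert 9 (step 6): P = [1, 5, 8, 9] / [2, 7];  Q = [1, 3, 4, 6] / [2, 5]
  Insert 3 (step 7): P = [1, 3, 8, 9] / [2, 5] / [7];  Q = [1, 3, 4, 6] / [2, 5] / [7]
  Insert 6 (step 8): P = [1, 3, 6, 9] / [2, 5, 8] / [7];  Q = [1, 3, 4, 6] / [2, 5, 8] / [7]
  Insert 4 (step 9): P = [1, 3, 4, 9] / [2, 5, 6] / [7, 8];  Q = [1, 3, 4, 6] / [2, 5, 8] / [7, 9]
Final shape: (4, 3, 2).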